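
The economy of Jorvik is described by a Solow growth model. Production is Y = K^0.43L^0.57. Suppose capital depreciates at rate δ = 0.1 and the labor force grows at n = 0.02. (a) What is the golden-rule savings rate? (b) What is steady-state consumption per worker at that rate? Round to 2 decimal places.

(a) s_gold = 0.43; (b) c_gold ≈ 1.49

Capital per worker breaks even when investment replaces (n + δ)·k; here n + δ = 0.12.
For Cobb-Douglas, s_gold equals capital's share: s_gold = 0.43.
Setting f'(k) = n+δ gives 0.43·k^(0.43−1) = 0.12, hence k_gold = (0.43/0.12)^(1/0.57) ≈ 9.3850.
y_gold = 9.3850^0.43 ≈ 2.6191; c_gold = (1−0.43)·y_gold ≈ 1.4929.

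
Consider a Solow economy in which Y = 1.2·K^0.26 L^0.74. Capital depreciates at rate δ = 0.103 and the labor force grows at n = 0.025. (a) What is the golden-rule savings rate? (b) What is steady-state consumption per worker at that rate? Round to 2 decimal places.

Break-even investment rate: n + δ = 0.025 + 0.103 = 0.128.
For Cobb-Douglas, s_gold equals capital's share: s_gold = 0.26.
Maximizing c = f(k) − (n+δ)·k gives f'(k) = n+δ, i.e. 0.26·1.2·k^(0.26−1) = 0.128, so k_gold = (0.26·1.2/0.128)^(1/0.74) ≈ 3.3335.
y_gold = 1.2·3.3335^0.26 ≈ 1.6411; c_gold = (1−0.26)·y_gold ≈ 1.2144.

(a) s_gold = 0.26; (b) c_gold ≈ 1.21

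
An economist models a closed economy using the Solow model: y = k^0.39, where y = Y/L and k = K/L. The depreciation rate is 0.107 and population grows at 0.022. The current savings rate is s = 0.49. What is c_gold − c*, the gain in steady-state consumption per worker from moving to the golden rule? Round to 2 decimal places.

The effective depreciation rate is n + δ = 0.022 + 0.107 = 0.129.
Current steady state (s = 0.49): k* = (0.49/0.129)^(1/0.61) ≈ 8.9161, y* = 8.9161^0.39 ≈ 2.3473, c* = (1−0.49)·2.3473 ≈ 1.1971.
At the golden rule the marginal product of capital equals n+δ: 0.39·k^(0.39−1) = 0.129. Solving, k_gold = (0.39/0.129)^(1/0.61) ≈ 6.1329.
y_gold = 6.1329^0.39 ≈ 2.0286, c_gold = y_gold − 0.129·k_gold ≈ 1.2374.
Gain: Δc = 1.2374 − 1.1971 ≈ 0.0403.

Δc ≈ 0.04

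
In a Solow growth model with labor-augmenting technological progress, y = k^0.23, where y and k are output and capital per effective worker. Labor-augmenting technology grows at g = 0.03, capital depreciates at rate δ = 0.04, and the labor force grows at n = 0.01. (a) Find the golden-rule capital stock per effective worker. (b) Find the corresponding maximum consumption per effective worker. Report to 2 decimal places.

(a) k_gold ≈ 3.94; (b) c_gold ≈ 1.06

The effective depreciation rate is n + g + δ = 0.01 + 0.03 + 0.04 = 0.08.
At the golden rule the marginal product of capital equals n+g+δ: 0.23·k^(0.23−1) = 0.08. Solving, k_gold = (0.23/0.08)^(1/0.77) ≈ 3.9412.
y_gold = 3.9412^0.23 ≈ 1.3709; c_gold = y_gold − 0.08·k_gold ≈ 1.0556.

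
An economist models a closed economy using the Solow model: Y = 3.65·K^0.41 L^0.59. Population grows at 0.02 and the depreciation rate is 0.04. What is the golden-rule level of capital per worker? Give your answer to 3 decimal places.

n + δ = 0.02 + 0.04 = 0.06.
At the golden rule the marginal product of capital equals n+δ: 0.41·3.65·k^(0.41−1) = 0.06. Solving, k_gold = (0.41·3.65/0.06)^(1/0.59) ≈ 233.1687.

k_gold ≈ 233.169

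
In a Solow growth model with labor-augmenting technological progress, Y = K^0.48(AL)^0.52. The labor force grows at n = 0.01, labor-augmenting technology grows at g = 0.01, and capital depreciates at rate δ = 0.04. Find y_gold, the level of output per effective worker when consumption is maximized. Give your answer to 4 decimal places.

y_gold ≈ 6.8174

Capital per effective worker breaks even when investment replaces (n + g + δ)·k; here n + g + δ = 0.06.
At the golden rule the marginal product of capital equals n+g+δ: 0.48·k^(0.48−1) = 0.06. Solving, k_gold = (0.48/0.06)^(1/0.52) ≈ 54.5395.
Output: y_gold = k_gold^0.48 = 54.5395^0.48 ≈ 6.8174.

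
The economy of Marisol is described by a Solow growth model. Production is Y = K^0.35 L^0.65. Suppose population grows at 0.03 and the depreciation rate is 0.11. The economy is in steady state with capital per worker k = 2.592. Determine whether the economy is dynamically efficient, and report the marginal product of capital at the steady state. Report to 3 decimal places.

dynamically efficient; MPK ≈ 0.188

The effective depreciation rate is n + δ = 0.03 + 0.11 = 0.14.
MPK = 0.35·k^(0.35−1) = 0.35·2.592^(-0.65) ≈ 0.1885.
MPK > 0.14, so the economy is dynamically efficient (under-saving).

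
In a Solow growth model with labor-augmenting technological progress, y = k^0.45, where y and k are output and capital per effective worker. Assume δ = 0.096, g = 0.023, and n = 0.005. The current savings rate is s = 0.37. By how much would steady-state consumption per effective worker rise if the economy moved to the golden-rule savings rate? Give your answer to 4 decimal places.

n + g + δ = 0.005 + 0.023 + 0.096 = 0.124.
Current steady state (s = 0.37): k* = (0.37/0.124)^(1/0.55) ≈ 7.2985, y* = 7.2985^0.45 ≈ 2.4460, c* = (1−0.37)·2.4460 ≈ 1.5410.
Maximizing c = f(k) − (n+g+δ)·k gives f'(k) = n+g+δ, i.e. 0.45·k^(0.45−1) = 0.124, so k_gold = (0.45/0.124)^(1/0.55) ≈ 10.4184.
y_gold = 10.4184^0.45 ≈ 2.8709, c_gold = y_gold − 0.124·k_gold ≈ 1.5790.
Gain: Δc = 1.5790 − 1.5410 ≈ 0.0380.

Δc ≈ 0.0380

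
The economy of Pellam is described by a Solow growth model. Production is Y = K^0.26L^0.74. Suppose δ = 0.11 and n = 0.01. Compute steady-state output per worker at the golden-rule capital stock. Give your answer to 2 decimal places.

y_gold ≈ 1.31

Capital per worker breaks even when investment replaces (n + δ)·k; here n + δ = 0.12.
Maximizing c = f(k) − (n+δ)·k gives f'(k) = n+δ, i.e. 0.26·k^(0.26−1) = 0.12, so k_gold = (0.26/0.12)^(1/0.74) ≈ 2.8430.
Output: y_gold = k_gold^0.26 = 2.8430^0.26 ≈ 1.3121.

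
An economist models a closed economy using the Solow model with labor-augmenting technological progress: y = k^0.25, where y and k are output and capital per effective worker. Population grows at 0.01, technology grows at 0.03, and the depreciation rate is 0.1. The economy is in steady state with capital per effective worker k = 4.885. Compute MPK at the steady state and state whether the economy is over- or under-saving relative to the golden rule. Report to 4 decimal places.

Capital per effective worker breaks even when investment replaces (n + g + δ)·k; here n + g + δ = 0.14.
MPK = 0.25·k^(0.25−1) = 0.25·4.885^(-0.75) ≈ 0.0761.
MPK < 0.14, so the economy is dynamically inefficient (over-saving).

over-saving; MPK ≈ 0.0761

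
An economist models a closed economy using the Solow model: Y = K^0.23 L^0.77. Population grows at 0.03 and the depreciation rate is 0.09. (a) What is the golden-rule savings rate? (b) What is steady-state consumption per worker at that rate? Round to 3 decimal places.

Capital per worker breaks even when investment replaces (n + δ)·k; here n + δ = 0.12.
For Cobb-Douglas, s_gold equals capital's share: s_gold = 0.23.
Setting f'(k) = n+δ gives 0.23·k^(0.23−1) = 0.12, hence k_gold = (0.23/0.12)^(1/0.77) ≈ 2.3278.
y_gold = 2.3278^0.23 ≈ 1.2145; c_gold = (1−0.23)·y_gold ≈ 0.9352.

(a) s_gold = 0.230; (b) c_gold ≈ 0.935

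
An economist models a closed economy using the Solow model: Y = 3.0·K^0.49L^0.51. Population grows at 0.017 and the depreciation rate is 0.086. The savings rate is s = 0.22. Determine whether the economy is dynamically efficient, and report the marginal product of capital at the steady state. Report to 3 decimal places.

dynamically efficient; MPK ≈ 0.229

Capital per worker breaks even when investment replaces (n + δ)·k; here n + δ = 0.103.
Steady-state k*: s·A·k^0.49 = 0.103·k gives k* = (0.22·3.0/0.103)^(1/0.51) ≈ 38.1749.
MPK = 0.49·3.0·38.1749^(-0.51) ≈ 0.2294.
MPK > n+δ = 0.103, so the economy is dynamically efficient (under-saving).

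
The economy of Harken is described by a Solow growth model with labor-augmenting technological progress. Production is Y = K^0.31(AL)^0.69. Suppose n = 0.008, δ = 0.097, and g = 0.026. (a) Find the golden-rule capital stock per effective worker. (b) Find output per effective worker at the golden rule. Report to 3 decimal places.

n + g + δ = 0.008 + 0.026 + 0.097 = 0.131.
Maximizing c = f(k) − (n+g+δ)·k gives f'(k) = n+g+δ, i.e. 0.31·k^(0.31−1) = 0.131, so k_gold = (0.31/0.131)^(1/0.69) ≈ 3.4847.
y_gold = 3.4847^0.31 ≈ 1.4725.

(a) k_gold ≈ 3.485; (b) y_gold ≈ 1.473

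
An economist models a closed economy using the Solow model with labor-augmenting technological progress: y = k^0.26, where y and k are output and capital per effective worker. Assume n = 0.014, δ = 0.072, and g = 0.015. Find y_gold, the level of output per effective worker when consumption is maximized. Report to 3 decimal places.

y_gold ≈ 1.394

n + g + δ = 0.014 + 0.015 + 0.072 = 0.101.
Golden rule sets MPK = n+g+δ: 0.26·k^(0.26−1) = 0.101, so k_gold = (0.26/0.101)^(1/0.74) ≈ 3.5887.
Output: y_gold = k_gold^0.26 = 3.5887^0.26 ≈ 1.3941.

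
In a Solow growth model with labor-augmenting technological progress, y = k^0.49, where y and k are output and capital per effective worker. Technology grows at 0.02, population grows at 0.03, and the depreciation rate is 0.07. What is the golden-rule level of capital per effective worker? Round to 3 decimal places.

k_gold ≈ 15.779

The effective depreciation rate is n + g + δ = 0.03 + 0.02 + 0.07 = 0.12.
Golden rule sets MPK = n+g+δ: 0.49·k^(0.49−1) = 0.12, so k_gold = (0.49/0.12)^(1/0.51) ≈ 15.7786.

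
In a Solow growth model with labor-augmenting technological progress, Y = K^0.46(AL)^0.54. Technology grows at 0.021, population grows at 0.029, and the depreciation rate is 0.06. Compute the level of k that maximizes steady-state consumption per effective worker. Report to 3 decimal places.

k_gold ≈ 14.147

Break-even investment rate: n + g + δ = 0.029 + 0.021 + 0.06 = 0.11.
At the golden rule the marginal product of capital equals n+g+δ: 0.46·k^(0.46−1) = 0.11. Solving, k_gold = (0.46/0.11)^(1/0.54) ≈ 14.1474.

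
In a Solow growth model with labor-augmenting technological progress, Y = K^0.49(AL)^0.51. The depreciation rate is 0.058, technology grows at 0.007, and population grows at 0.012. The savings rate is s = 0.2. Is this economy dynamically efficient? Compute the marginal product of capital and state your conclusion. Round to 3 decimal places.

Capital per effective worker breaks even when investment replaces (n + g + δ)·k; here n + g + δ = 0.077.
Steady-state k*: s·k^0.49 = 0.077·k gives k* = (0.2/0.077)^(1/0.51) ≈ 6.4986.
MPK = 0.49·6.4986^(-0.51) ≈ 0.1887.
MPK > n+g+δ = 0.077, so the economy is dynamically efficient (under-saving).

dynamically efficient; MPK ≈ 0.189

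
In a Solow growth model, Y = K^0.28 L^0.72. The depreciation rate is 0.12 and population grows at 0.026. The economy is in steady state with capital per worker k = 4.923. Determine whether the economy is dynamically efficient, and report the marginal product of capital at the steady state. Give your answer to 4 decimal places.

dynamically inefficient; MPK ≈ 0.0889

Capital per worker breaks even when investment replaces (n + δ)·k; here n + δ = 0.146.
MPK = 0.28·k^(0.28−1) = 0.28·4.923^(-0.72) ≈ 0.0889.
MPK < 0.146, so the economy is dynamically inefficient (over-saving).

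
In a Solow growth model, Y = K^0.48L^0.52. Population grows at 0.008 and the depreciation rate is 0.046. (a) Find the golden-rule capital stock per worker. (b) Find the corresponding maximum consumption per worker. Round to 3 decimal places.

The effective depreciation rate is n + δ = 0.008 + 0.046 = 0.054.
Golden rule sets MPK = n+δ: 0.48·k^(0.48−1) = 0.054, so k_gold = (0.48/0.054)^(1/0.52) ≈ 66.7893.
y_gold = 66.7893^0.48 ≈ 7.5138; c_gold = y_gold − 0.054·k_gold ≈ 3.9072.

(a) k_gold ≈ 66.789; (b) c_gold ≈ 3.907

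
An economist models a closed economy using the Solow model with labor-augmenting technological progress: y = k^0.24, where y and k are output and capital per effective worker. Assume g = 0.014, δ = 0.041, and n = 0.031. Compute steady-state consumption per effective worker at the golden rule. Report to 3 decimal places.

c_gold ≈ 1.051

Break-even investment rate: n + g + δ = 0.031 + 0.014 + 0.041 = 0.086.
At the golden rule the marginal product of capital equals n+g+δ: 0.24·k^(0.24−1) = 0.086. Solving, k_gold = (0.24/0.086)^(1/0.76) ≈ 3.8589.
y_gold = 3.8589^0.24 ≈ 1.3828.
c_gold = y_gold − (n+g+δ)·k_gold = 1.3828 − 0.086·3.8589 ≈ 1.0509.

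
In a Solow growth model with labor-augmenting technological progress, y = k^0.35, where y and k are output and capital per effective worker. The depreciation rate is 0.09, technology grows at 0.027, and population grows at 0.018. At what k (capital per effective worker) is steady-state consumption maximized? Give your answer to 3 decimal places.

n + g + δ = 0.018 + 0.027 + 0.09 = 0.135.
At the golden rule the marginal product of capital equals n+g+δ: 0.35·k^(0.35−1) = 0.135. Solving, k_gold = (0.35/0.135)^(1/0.65) ≈ 4.3303.

k_gold ≈ 4.330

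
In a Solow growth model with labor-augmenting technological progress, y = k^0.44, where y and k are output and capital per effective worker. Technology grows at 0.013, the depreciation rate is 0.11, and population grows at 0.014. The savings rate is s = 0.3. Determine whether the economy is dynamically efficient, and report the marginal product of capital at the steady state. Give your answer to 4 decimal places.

Capital per effective worker breaks even when investment replaces (n + g + δ)·k; here n + g + δ = 0.137.
Steady-state k*: s·k^0.44 = 0.137·k gives k* = (0.3/0.137)^(1/0.56) ≈ 4.0538.
MPK = 0.44·4.0538^(-0.56) ≈ 0.2009.
MPK > n+g+δ = 0.137, so the economy is dynamically efficient (under-saving).

dynamically efficient; MPK ≈ 0.2009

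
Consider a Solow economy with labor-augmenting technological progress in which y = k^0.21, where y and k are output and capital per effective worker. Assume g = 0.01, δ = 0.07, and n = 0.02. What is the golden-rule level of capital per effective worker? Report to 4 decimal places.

k_gold ≈ 2.5578

n + g + δ = 0.02 + 0.01 + 0.07 = 0.1.
At the golden rule the marginal product of capital equals n+g+δ: 0.21·k^(0.21−1) = 0.1. Solving, k_gold = (0.21/0.1)^(1/0.79) ≈ 2.5578.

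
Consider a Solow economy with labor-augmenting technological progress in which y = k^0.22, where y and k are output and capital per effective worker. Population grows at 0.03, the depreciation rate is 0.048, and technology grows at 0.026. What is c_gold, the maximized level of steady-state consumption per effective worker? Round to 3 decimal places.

c_gold ≈ 0.964

Capital per effective worker breaks even when investment replaces (n + g + δ)·k; here n + g + δ = 0.104.
At the golden rule the marginal product of capital equals n+g+δ: 0.22·k^(0.22−1) = 0.104. Solving, k_gold = (0.22/0.104)^(1/0.78) ≈ 2.6132.
y_gold = 2.6132^0.22 ≈ 1.2353.
c_gold = y_gold − (n+g+δ)·k_gold = 1.2353 − 0.104·2.6132 ≈ 0.9635.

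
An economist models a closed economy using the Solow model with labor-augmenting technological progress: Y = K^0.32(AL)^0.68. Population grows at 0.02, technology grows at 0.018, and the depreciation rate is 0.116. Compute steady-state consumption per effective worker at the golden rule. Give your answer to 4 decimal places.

Break-even investment rate: n + g + δ = 0.02 + 0.018 + 0.116 = 0.154.
Maximizing c = f(k) − (n+g+δ)·k gives f'(k) = n+g+δ, i.e. 0.32·k^(0.32−1) = 0.154, so k_gold = (0.32/0.154)^(1/0.68) ≈ 2.9316.
y_gold = 2.9316^0.32 ≈ 1.4108.
c_gold = y_gold − (n+g+δ)·k_gold = 1.4108 − 0.154·2.9316 ≈ 0.9594.

c_gold ≈ 0.9594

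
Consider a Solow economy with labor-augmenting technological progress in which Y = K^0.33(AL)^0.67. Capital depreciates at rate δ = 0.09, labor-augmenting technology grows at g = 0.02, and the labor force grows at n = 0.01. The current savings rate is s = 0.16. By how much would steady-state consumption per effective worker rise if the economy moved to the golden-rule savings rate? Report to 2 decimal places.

Δc ≈ 0.13

n + g + δ = 0.01 + 0.02 + 0.09 = 0.12.
Current steady state (s = 0.16): k* = (0.16/0.12)^(1/0.67) ≈ 1.5363, y* = 1.5363^0.33 ≈ 1.1522, c* = (1−0.16)·1.1522 ≈ 0.9679.
Golden rule sets MPK = n+g+δ: 0.33·k^(0.33−1) = 0.12, so k_gold = (0.33/0.12)^(1/0.67) ≈ 4.5261.
y_gold = 4.5261^0.33 ≈ 1.6458, c_gold = y_gold − 0.12·k_gold ≈ 1.1027.
Gain: Δc = 1.1027 − 0.9679 ≈ 0.1348.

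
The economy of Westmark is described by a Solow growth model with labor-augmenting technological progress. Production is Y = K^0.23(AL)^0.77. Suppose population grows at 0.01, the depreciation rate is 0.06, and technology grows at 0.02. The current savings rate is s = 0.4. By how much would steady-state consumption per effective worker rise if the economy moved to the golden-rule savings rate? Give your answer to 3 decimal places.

Break-even investment rate: n + g + δ = 0.01 + 0.02 + 0.06 = 0.09.
Current steady state (s = 0.4): k* = (0.4/0.09)^(1/0.77) ≈ 6.9394, y* = 6.9394^0.23 ≈ 1.5614, c* = (1−0.4)·1.5614 ≈ 0.9368.
Golden rule sets MPK = n+g+δ: 0.23·k^(0.23−1) = 0.09, so k_gold = (0.23/0.09)^(1/0.77) ≈ 3.3822.
y_gold = 3.3822^0.23 ≈ 1.3235, c_gold = y_gold − 0.09·k_gold ≈ 1.0191.
Gain: Δc = 1.0191 − 0.9368 ≈ 0.0823.

Δc ≈ 0.082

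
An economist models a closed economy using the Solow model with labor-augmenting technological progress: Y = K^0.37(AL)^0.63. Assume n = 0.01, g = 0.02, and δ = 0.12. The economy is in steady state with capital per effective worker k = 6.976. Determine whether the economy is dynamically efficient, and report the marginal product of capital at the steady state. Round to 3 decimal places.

Capital per effective worker breaks even when investment replaces (n + g + δ)·k; here n + g + δ = 0.15.
MPK = 0.37·k^(0.37−1) = 0.37·6.976^(-0.63) ≈ 0.1088.
MPK < 0.15, so the economy is dynamically inefficient (over-saving).

dynamically inefficient; MPK ≈ 0.109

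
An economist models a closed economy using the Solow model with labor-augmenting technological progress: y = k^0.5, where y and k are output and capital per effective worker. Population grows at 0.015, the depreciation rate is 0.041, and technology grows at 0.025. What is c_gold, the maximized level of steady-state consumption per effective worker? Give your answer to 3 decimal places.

c_gold ≈ 3.086

Capital per effective worker breaks even when investment replaces (n + g + δ)·k; here n + g + δ = 0.081.
At the golden rule the marginal product of capital equals n+g+δ: 0.5·k^(0.5−1) = 0.081. Solving, k_gold = (0.5/0.081)^(1/0.5) ≈ 38.1039.
y_gold = 38.1039^0.5 ≈ 6.1728.
c_gold = y_gold − (n+g+δ)·k_gold = 6.1728 − 0.081·38.1039 ≈ 3.0864.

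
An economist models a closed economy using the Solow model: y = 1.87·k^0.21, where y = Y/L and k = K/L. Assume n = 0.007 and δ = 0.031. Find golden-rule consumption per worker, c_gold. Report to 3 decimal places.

c_gold ≈ 2.748

n + δ = 0.007 + 0.031 = 0.038.
Setting f'(k) = n+δ gives 0.21·1.87·k^(0.21−1) = 0.038, hence k_gold = (0.21·1.87/0.038)^(1/0.79) ≈ 19.2263.
y_gold = 1.87·19.2263^0.21 ≈ 3.4790.
c_gold = y_gold − (n+δ)·k_gold = 3.4790 − 0.038·19.2263 ≈ 2.7484.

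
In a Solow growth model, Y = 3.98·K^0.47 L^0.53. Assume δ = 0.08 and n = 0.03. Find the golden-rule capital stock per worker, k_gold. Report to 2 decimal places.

n + δ = 0.03 + 0.08 = 0.11.
Maximizing c = f(k) − (n+δ)·k gives f'(k) = n+δ, i.e. 0.47·3.98·k^(0.47−1) = 0.11, so k_gold = (0.47·3.98/0.11)^(1/0.53) ≈ 209.8286.

k_gold ≈ 209.83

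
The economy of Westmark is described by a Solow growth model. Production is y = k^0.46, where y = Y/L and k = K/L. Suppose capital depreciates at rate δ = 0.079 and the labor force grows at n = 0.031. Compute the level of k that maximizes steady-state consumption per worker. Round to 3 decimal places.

k_gold ≈ 14.147

Capital per worker breaks even when investment replaces (n + δ)·k; here n + δ = 0.11.
At the golden rule the marginal product of capital equals n+δ: 0.46·k^(0.46−1) = 0.11. Solving, k_gold = (0.46/0.11)^(1/0.54) ≈ 14.1474.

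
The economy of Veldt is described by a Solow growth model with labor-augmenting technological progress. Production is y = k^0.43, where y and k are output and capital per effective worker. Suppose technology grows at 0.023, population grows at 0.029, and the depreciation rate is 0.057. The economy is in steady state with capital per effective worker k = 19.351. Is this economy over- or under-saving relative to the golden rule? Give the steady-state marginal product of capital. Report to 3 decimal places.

over-saving; MPK ≈ 0.079

n + g + δ = 0.029 + 0.023 + 0.057 = 0.109.
MPK = 0.43·k^(0.43−1) = 0.43·19.351^(-0.57) ≈ 0.0794.
MPK < 0.109, so the economy is dynamically inefficient (over-saving).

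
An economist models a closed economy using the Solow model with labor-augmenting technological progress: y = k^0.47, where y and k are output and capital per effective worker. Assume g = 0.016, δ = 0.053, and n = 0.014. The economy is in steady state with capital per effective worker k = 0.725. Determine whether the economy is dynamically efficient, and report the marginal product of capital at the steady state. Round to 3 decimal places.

The effective depreciation rate is n + g + δ = 0.014 + 0.016 + 0.053 = 0.083.
MPK = 0.47·k^(0.47−1) = 0.47·0.725^(-0.53) ≈ 0.5573.
MPK > 0.083, so the economy is dynamically efficient (under-saving).

dynamically efficient; MPK ≈ 0.557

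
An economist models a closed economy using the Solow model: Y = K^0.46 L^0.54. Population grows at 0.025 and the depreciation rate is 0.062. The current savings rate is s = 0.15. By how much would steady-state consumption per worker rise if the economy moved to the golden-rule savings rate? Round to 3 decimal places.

Capital per worker breaks even when investment replaces (n + δ)·k; here n + δ = 0.087.
Current steady state (s = 0.15): k* = (0.15/0.087)^(1/0.54) ≈ 2.7422, y* = 2.7422^0.46 ≈ 1.5905, c* = (1−0.15)·1.5905 ≈ 1.3519.
Golden rule sets MPK = n+δ: 0.46·k^(0.46−1) = 0.087, so k_gold = (0.46/0.087)^(1/0.54) ≈ 21.8439.
y_gold = 21.8439^0.46 ≈ 4.1314, c_gold = y_gold − 0.087·k_gold ≈ 2.2309.
Gain: Δc = 2.2309 − 1.3519 ≈ 0.8790.

Δc ≈ 0.879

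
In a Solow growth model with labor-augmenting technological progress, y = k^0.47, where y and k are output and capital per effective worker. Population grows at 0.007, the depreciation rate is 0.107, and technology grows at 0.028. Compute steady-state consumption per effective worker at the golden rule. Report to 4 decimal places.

The effective depreciation rate is n + g + δ = 0.007 + 0.028 + 0.107 = 0.142.
Golden rule sets MPK = n+g+δ: 0.47·k^(0.47−1) = 0.142, so k_gold = (0.47/0.142)^(1/0.53) ≈ 9.5669.
y_gold = 9.5669^0.47 ≈ 2.8904.
c_gold = y_gold − (n+g+δ)·k_gold = 2.8904 − 0.142·9.5669 ≈ 1.5319.

c_gold ≈ 1.5319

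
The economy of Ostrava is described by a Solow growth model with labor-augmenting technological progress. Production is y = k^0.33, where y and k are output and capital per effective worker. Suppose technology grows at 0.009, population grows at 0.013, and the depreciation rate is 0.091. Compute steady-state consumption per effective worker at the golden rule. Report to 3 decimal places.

The effective depreciation rate is n + g + δ = 0.013 + 0.009 + 0.091 = 0.113.
Golden rule sets MPK = n+g+δ: 0.33·k^(0.33−1) = 0.113, so k_gold = (0.33/0.113)^(1/0.67) ≈ 4.9509.
y_gold = 4.9509^0.33 ≈ 1.6953.
c_gold = y_gold − (n+g+δ)·k_gold = 1.6953 − 0.113·4.9509 ≈ 1.1358.

c_gold ≈ 1.136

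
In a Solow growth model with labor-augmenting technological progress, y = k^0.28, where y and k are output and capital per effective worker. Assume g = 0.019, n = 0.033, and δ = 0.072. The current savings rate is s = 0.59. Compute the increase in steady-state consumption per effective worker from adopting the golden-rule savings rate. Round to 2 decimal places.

Δc ≈ 0.24

The effective depreciation rate is n + g + δ = 0.033 + 0.019 + 0.072 = 0.124.
Current steady state (s = 0.59): k* = (0.59/0.124)^(1/0.72) ≈ 8.7272, y* = 8.7272^0.28 ≈ 1.8342, c* = (1−0.59)·1.8342 ≈ 0.7520.
Setting f'(k) = n+g+δ gives 0.28·k^(0.28−1) = 0.124, hence k_gold = (0.28/0.124)^(1/0.72) ≈ 3.0996.
y_gold = 3.0996^0.28 ≈ 1.3727, c_gold = y_gold − 0.124·k_gold ≈ 0.9883.
Gain: Δc = 0.9883 − 0.7520 ≈ 0.2363.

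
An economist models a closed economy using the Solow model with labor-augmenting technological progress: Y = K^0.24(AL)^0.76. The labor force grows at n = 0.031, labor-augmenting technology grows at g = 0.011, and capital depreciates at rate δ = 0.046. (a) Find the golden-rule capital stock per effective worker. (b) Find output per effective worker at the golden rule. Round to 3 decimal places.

(a) k_gold ≈ 3.744; (b) y_gold ≈ 1.373

Break-even investment rate: n + g + δ = 0.031 + 0.011 + 0.046 = 0.088.
Golden rule sets MPK = n+g+δ: 0.24·k^(0.24−1) = 0.088, so k_gold = (0.24/0.088)^(1/0.76) ≈ 3.7439.
y_gold = 3.7439^0.24 ≈ 1.3728.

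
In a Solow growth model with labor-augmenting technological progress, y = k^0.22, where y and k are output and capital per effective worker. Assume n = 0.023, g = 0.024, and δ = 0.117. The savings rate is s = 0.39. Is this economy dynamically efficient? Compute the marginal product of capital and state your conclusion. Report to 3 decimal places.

n + g + δ = 0.023 + 0.024 + 0.117 = 0.164.
Steady-state k*: s·k^0.22 = 0.164·k gives k* = (0.39/0.164)^(1/0.78) ≈ 3.0362.
MPK = 0.22·3.0362^(-0.78) ≈ 0.0925.
MPK < n+g+δ = 0.164, so the economy is dynamically inefficient (over-saving).

dynamically inefficient; MPK ≈ 0.093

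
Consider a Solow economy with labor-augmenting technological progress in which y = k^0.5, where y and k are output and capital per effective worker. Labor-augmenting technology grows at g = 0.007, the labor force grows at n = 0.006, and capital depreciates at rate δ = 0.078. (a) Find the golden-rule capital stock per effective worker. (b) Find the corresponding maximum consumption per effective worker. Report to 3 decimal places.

(a) k_gold ≈ 30.190; (b) c_gold ≈ 2.747

n + g + δ = 0.006 + 0.007 + 0.078 = 0.091.
Golden rule sets MPK = n+g+δ: 0.5·k^(0.5−1) = 0.091, so k_gold = (0.5/0.091)^(1/0.5) ≈ 30.1896.
y_gold = 30.1896^0.5 ≈ 5.4945; c_gold = y_gold − 0.091·k_gold ≈ 2.7473.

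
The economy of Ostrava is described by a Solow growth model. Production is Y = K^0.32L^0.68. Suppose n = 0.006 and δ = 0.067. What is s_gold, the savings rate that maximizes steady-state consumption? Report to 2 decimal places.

The effective depreciation rate is n + δ = 0.006 + 0.067 = 0.073.
At the golden rule MPK = n+δ, and in any Cobb-Douglas steady state s = (n+δ)·k/y = MPK·k/y = capital's share 0.32.

s_gold = 0.32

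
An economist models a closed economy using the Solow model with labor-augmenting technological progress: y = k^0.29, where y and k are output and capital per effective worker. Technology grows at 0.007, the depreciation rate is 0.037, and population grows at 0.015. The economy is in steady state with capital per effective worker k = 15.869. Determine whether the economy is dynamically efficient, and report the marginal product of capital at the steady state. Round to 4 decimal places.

dynamically inefficient; MPK ≈ 0.0407

n + g + δ = 0.015 + 0.007 + 0.037 = 0.059.
MPK = 0.29·k^(0.29−1) = 0.29·15.869^(-0.71) ≈ 0.0407.
MPK < 0.059, so the economy is dynamically inefficient (over-saving).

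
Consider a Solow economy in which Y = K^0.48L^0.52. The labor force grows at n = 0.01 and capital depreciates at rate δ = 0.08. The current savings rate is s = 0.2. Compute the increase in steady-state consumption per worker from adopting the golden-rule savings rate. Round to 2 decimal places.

Break-even investment rate: n + δ = 0.01 + 0.08 = 0.09.
Current steady state (s = 0.2): k* = (0.2/0.09)^(1/0.52) ≈ 4.6441, y* = 4.6441^0.48 ≈ 2.0898, c* = (1−0.2)·2.0898 ≈ 1.6719.
Setting f'(k) = n+δ gives 0.48·k^(0.48−1) = 0.09, hence k_gold = (0.48/0.09)^(1/0.52) ≈ 25.0077.
y_gold = 25.0077^0.48 ≈ 4.6890, c_gold = y_gold − 0.09·k_gold ≈ 2.4383.
Gain: Δc = 2.4383 − 1.6719 ≈ 0.7664.

Δc ≈ 0.77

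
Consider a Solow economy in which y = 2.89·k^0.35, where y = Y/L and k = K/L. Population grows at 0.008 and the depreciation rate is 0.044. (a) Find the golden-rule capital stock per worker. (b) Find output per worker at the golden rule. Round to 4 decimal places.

The effective depreciation rate is n + δ = 0.008 + 0.044 = 0.052.
Golden rule sets MPK = n+δ: 0.35·2.89·k^(0.35−1) = 0.052, so k_gold = (0.35·2.89/0.052)^(1/0.65) ≈ 96.1655.
y_gold = 2.89·96.1655^0.35 ≈ 14.2874.

(a) k_gold ≈ 96.1655; (b) y_gold ≈ 14.2874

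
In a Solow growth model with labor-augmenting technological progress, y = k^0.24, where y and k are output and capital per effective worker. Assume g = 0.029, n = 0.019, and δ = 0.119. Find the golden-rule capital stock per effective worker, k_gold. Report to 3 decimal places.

The effective depreciation rate is n + g + δ = 0.019 + 0.029 + 0.119 = 0.167.
Maximizing c = f(k) − (n+g+δ)·k gives f'(k) = n+g+δ, i.e. 0.24·k^(0.24−1) = 0.167, so k_gold = (0.24/0.167)^(1/0.76) ≈ 1.6115.

k_gold ≈ 1.611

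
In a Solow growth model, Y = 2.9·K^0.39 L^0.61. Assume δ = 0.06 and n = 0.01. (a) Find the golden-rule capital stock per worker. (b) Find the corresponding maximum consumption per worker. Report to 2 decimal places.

Capital per worker breaks even when investment replaces (n + δ)·k; here n + δ = 0.07.
Setting f'(k) = n+δ gives 0.39·2.9·k^(0.39−1) = 0.07, hence k_gold = (0.39·2.9/0.07)^(1/0.61) ≈ 95.7030.
y_gold = 2.9·95.7030^0.39 ≈ 17.1775; c_gold = y_gold − 0.07·k_gold ≈ 10.4783.

(a) k_gold ≈ 95.70; (b) c_gold ≈ 10.48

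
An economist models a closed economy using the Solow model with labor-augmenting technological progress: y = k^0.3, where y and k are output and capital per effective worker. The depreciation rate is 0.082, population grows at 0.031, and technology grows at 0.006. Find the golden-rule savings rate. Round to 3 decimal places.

s_gold = 0.300

n + g + δ = 0.031 + 0.006 + 0.082 = 0.119.
At the golden rule MPK = n+g+δ, and in any Cobb-Douglas steady state s = (n+g+δ)·k/y = MPK·k/y = capital's share 0.3.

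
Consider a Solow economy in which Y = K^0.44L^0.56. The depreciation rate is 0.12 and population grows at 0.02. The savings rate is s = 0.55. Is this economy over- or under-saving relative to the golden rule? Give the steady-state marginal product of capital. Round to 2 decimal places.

over-saving; MPK ≈ 0.11

Break-even investment rate: n + δ = 0.02 + 0.12 = 0.14.
Steady-state k*: s·k^0.44 = 0.14·k gives k* = (0.55/0.14)^(1/0.56) ≈ 11.5115.
MPK = 0.44·11.5115^(-0.56) ≈ 0.1120.
MPK < n+δ = 0.14, so the economy is dynamically inefficient (over-saving).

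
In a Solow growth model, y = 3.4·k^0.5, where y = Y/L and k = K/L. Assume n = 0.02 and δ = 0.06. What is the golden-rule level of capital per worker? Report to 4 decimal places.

Capital per worker breaks even when investment replaces (n + δ)·k; here n + δ = 0.08.
Golden rule sets MPK = n+δ: 0.5·3.4·k^(0.5−1) = 0.08, so k_gold = (0.5·3.4/0.08)^(1/0.5) ≈ 451.5625.

k_gold ≈ 451.5625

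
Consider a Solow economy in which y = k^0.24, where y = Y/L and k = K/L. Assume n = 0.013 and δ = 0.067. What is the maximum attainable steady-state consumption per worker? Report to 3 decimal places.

c_gold ≈ 1.075

n + δ = 0.013 + 0.067 = 0.08.
Setting f'(k) = n+δ gives 0.24·k^(0.24−1) = 0.08, hence k_gold = (0.24/0.08)^(1/0.76) ≈ 4.2442.
y_gold = 4.2442^0.24 ≈ 1.4147.
c_gold = y_gold − (n+δ)·k_gold = 1.4147 − 0.08·4.2442 ≈ 1.0752.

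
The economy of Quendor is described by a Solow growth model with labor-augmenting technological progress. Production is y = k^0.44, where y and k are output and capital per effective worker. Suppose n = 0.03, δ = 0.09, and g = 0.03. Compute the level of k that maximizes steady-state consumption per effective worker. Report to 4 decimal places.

Capital per effective worker breaks even when investment replaces (n + g + δ)·k; here n + g + δ = 0.15.
Setting f'(k) = n+g+δ gives 0.44·k^(0.44−1) = 0.15, hence k_gold = (0.44/0.15)^(1/0.56) ≈ 6.8324.

k_gold ≈ 6.8324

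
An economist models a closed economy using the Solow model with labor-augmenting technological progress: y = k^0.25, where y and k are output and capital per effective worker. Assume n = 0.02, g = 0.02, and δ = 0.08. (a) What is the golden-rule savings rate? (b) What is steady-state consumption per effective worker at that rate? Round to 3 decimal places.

(a) s_gold = 0.250; (b) c_gold ≈ 0.958

n + g + δ = 0.02 + 0.02 + 0.08 = 0.12.
For Cobb-Douglas, s_gold equals capital's share: s_gold = 0.25.
At the golden rule the marginal product of capital equals n+g+δ: 0.25·k^(0.25−1) = 0.12. Solving, k_gold = (0.25/0.12)^(1/0.75) ≈ 2.6608.
y_gold = 2.6608^0.25 ≈ 1.2772; c_gold = (1−0.25)·y_gold ≈ 0.9579.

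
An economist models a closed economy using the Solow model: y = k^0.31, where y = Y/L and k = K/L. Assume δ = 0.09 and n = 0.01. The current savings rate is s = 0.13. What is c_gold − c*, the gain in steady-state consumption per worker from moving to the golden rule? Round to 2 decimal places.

Δc ≈ 0.17

n + δ = 0.01 + 0.09 = 0.1.
Current steady state (s = 0.13): k* = (0.13/0.1)^(1/0.69) ≈ 1.4626, y* = 1.4626^0.31 ≈ 1.1251, c* = (1−0.13)·1.1251 ≈ 0.9788.
At the golden rule the marginal product of capital equals n+δ: 0.31·k^(0.31−1) = 0.1. Solving, k_gold = (0.31/0.1)^(1/0.69) ≈ 5.1537.
y_gold = 5.1537^0.31 ≈ 1.6625, c_gold = y_gold − 0.1·k_gold ≈ 1.1471.
Gain: Δc = 1.1471 − 0.9788 ≈ 0.1683.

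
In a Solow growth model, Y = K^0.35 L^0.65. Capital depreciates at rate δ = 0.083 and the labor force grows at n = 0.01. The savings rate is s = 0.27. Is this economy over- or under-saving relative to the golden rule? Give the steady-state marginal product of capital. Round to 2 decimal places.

Break-even investment rate: n + δ = 0.01 + 0.083 = 0.093.
Steady-state k*: s·k^0.35 = 0.093·k gives k* = (0.27/0.093)^(1/0.65) ≈ 5.1538.
MPK = 0.35·5.1538^(-0.65) ≈ 0.1206.
MPK > n+δ = 0.093, so the economy is dynamically efficient (under-saving).

under-saving; MPK ≈ 0.12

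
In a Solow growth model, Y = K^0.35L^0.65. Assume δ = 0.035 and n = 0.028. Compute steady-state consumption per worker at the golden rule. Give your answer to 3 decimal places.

Break-even investment rate: n + δ = 0.028 + 0.035 = 0.063.
Maximizing c = f(k) − (n+δ)·k gives f'(k) = n+δ, i.e. 0.35·k^(0.35−1) = 0.063, so k_gold = (0.35/0.063)^(1/0.65) ≈ 13.9873.
y_gold = 13.9873^0.35 ≈ 2.5177.
c_gold = y_gold − (n+δ)·k_gold = 2.5177 − 0.063·13.9873 ≈ 1.6365.

c_gold ≈ 1.637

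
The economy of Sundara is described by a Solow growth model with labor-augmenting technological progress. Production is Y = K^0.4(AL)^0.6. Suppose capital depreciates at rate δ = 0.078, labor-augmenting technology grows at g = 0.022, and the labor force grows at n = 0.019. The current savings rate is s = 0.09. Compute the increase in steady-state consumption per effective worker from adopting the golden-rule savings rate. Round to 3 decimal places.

Capital per effective worker breaks even when investment replaces (n + g + δ)·k; here n + g + δ = 0.119.
Current steady state (s = 0.09): k* = (0.09/0.119)^(1/0.6) ≈ 0.6278, y* = 0.6278^0.4 ≈ 0.8301, c* = (1−0.09)·0.8301 ≈ 0.7554.
Golden rule sets MPK = n+g+δ: 0.4·k^(0.4−1) = 0.119, so k_gold = (0.4/0.119)^(1/0.6) ≈ 7.5426.
y_gold = 7.5426^0.4 ≈ 2.2439, c_gold = y_gold − 0.119·k_gold ≈ 1.3464.
Gain: Δc = 1.3464 − 0.7554 ≈ 0.5910.

Δc ≈ 0.591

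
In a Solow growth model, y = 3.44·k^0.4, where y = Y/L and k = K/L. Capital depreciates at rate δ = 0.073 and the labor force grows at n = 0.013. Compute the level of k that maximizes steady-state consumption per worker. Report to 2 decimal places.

Capital per worker breaks even when investment replaces (n + δ)·k; here n + δ = 0.086.
Maximizing c = f(k) − (n+δ)·k gives f'(k) = n+δ, i.e. 0.4·3.44·k^(0.4−1) = 0.086, so k_gold = (0.4·3.44/0.086)^(1/0.6) ≈ 101.5937.

k_gold ≈ 101.59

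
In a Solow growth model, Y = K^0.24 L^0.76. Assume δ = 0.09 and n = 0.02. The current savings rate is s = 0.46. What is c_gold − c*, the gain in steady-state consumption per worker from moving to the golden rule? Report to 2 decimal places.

n + δ = 0.02 + 0.09 = 0.11.
Current steady state (s = 0.46): k* = (0.46/0.11)^(1/0.76) ≈ 6.5703, y* = 6.5703^0.24 ≈ 1.5712, c* = (1−0.46)·1.5712 ≈ 0.8484.
Maximizing c = f(k) − (n+δ)·k gives f'(k) = n+δ, i.e. 0.24·k^(0.24−1) = 0.11, so k_gold = (0.24/0.11)^(1/0.76) ≈ 2.7913.
y_gold = 2.7913^0.24 ≈ 1.2794, c_gold = y_gold − 0.11·k_gold ≈ 0.9723.
Gain: Δc = 0.9723 − 0.8484 ≈ 0.1239.

Δc ≈ 0.12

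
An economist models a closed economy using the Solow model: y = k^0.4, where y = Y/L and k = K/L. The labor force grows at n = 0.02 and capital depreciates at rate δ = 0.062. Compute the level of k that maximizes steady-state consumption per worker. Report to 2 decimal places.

k_gold ≈ 14.03

The effective depreciation rate is n + δ = 0.02 + 0.062 = 0.082.
Setting f'(k) = n+δ gives 0.4·k^(0.4−1) = 0.082, hence k_gold = (0.4/0.082)^(1/0.6) ≈ 14.0306.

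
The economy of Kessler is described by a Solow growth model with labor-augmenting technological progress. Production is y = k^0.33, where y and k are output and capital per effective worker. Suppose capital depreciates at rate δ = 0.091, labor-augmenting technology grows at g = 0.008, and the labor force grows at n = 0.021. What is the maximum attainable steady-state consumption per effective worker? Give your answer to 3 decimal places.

The effective depreciation rate is n + g + δ = 0.021 + 0.008 + 0.091 = 0.12.
At the golden rule the marginal product of capital equals n+g+δ: 0.33·k^(0.33−1) = 0.12. Solving, k_gold = (0.33/0.12)^(1/0.67) ≈ 4.5261.
y_gold = 4.5261^0.33 ≈ 1.6458.
c_gold = y_gold − (n+g+δ)·k_gold = 1.6458 − 0.12·4.5261 ≈ 1.1027.

c_gold ≈ 1.103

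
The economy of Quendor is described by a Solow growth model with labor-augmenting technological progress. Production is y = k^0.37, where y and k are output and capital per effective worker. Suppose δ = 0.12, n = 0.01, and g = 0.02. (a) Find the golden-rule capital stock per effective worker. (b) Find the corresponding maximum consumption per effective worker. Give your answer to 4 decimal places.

The effective depreciation rate is n + g + δ = 0.01 + 0.02 + 0.12 = 0.15.
At the golden rule the marginal product of capital equals n+g+δ: 0.37·k^(0.37−1) = 0.15. Solving, k_gold = (0.37/0.15)^(1/0.63) ≈ 4.1918.
y_gold = 4.1918^0.37 ≈ 1.6994; c_gold = y_gold − 0.15·k_gold ≈ 1.0706.

(a) k_gold ≈ 4.1918; (b) c_gold ≈ 1.0706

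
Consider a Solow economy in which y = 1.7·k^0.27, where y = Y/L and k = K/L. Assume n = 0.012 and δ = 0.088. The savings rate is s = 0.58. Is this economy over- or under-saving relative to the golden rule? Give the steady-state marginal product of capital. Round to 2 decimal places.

over-saving; MPK ≈ 0.05

n + δ = 0.012 + 0.088 = 0.1.
Steady-state k*: s·A·k^0.27 = 0.1·k gives k* = (0.58·1.7/0.1)^(1/0.73) ≈ 22.9866.
MPK = 0.27·1.7·22.9866^(-0.73) ≈ 0.0466.
MPK < n+δ = 0.1, so the economy is dynamically inefficient (over-saving).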